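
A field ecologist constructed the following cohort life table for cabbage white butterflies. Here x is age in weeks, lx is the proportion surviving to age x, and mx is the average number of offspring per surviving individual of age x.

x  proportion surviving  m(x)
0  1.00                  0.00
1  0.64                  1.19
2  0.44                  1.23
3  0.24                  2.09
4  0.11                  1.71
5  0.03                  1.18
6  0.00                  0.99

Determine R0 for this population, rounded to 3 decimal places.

2.028

lx·mx by age: 0, 0.7616, 0.5412, 0.5016, 0.1881, 0.0354, 0
R0 = Σ lx·mx = 2.0279 → 2.028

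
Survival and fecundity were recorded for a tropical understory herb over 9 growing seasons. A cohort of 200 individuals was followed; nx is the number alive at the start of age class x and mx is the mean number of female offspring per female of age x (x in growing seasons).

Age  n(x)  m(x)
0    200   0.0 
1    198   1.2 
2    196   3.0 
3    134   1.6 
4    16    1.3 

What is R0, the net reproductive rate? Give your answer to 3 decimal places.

lx = nx/n0 = nx/200: 1, 0.99, 0.98, 0.67, 0.08
lx·mx by age: 0, 1.188, 2.94, 1.072, 0.104
R0 = Σ lx·mx = 5.304 → 5.304

5.304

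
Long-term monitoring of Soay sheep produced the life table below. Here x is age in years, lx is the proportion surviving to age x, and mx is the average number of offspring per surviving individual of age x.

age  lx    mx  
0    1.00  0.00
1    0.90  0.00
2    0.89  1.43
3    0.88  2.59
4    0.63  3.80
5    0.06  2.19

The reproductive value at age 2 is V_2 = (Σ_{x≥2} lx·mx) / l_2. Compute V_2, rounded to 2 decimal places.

lx·mx for x ≥ 2: 1.2727, 2.2792, 2.394, 0.1314 → sum = 6.0773
V_2 = 6.0773 / l_2 = 6.0773 / 0.89 = 6.828427… → 6.83

6.83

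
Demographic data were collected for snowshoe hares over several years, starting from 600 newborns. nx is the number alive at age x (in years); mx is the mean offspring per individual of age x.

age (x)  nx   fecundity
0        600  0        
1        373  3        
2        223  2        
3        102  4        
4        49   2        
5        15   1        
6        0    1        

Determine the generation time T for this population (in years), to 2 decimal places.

lx = nx/n0 = nx/600: 1, 0.62167…, 0.37167…, 0.17, 0.08167…, 0.025, 0
lx·mx: 0, 1.865…, 0.743333…, 0.68, 0.163333…, 0.025, 0 → R0 = 3.476667…
x·lx·mx: 0, 1.865…, 1.486667…, 2.04, 0.653333…, 0.125, 0 → Σ = 6.17…
T = 6.17… / 3.476667… = 1.774688… → 1.77

1.77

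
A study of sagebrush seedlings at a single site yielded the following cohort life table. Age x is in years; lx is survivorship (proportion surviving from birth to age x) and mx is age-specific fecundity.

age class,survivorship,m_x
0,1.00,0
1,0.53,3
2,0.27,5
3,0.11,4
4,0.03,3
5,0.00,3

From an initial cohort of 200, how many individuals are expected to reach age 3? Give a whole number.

22

Expected survivors = N0 · l_3 = 200 × 0.11 = 22 → 22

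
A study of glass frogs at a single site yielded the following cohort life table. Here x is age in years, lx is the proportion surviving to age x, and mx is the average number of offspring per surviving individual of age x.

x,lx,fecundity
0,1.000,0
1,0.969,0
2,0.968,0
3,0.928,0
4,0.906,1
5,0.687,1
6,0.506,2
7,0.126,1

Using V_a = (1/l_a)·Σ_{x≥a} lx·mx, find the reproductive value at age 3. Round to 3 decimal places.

2.943

lx·mx for x ≥ 3: 0, 0.906, 0.687, 1.012, 0.126 → sum = 2.731
V_3 = 2.731 / l_3 = 2.731 / 0.928 = 2.942888… → 2.943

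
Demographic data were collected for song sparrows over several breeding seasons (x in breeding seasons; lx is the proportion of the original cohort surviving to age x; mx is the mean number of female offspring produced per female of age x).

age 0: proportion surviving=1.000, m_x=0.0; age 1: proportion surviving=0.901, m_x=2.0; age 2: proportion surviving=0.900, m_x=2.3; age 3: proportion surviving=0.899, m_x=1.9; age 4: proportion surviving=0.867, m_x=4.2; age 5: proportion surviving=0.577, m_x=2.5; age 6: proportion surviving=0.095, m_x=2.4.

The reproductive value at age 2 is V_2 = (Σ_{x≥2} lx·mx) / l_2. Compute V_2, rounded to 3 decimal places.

10.100

lx·mx for x ≥ 2: 2.07, 1.7081, 3.6414, 1.4425, 0.228 → sum = 9.09
V_2 = 9.09 / l_2 = 9.09 / 0.9 = 10.1 → 10.100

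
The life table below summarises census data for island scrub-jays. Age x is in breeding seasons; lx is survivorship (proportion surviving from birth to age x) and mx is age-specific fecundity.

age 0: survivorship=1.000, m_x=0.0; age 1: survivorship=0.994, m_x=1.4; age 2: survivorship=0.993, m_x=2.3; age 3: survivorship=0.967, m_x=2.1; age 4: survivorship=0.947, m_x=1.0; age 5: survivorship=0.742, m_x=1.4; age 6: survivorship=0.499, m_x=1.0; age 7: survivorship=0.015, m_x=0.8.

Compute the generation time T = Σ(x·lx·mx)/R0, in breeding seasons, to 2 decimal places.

2.94

lx·mx: 0, 1.3916, 2.2839, 2.0307, 0.947, 1.0388, 0.499, 0.012 → R0 = 8.203
x·lx·mx: 0, 1.3916, 4.5678, 6.0921, 3.788, 5.194, 2.994, 0.084 → Σ = 24.1115
T = 24.1115 / 8.203 = 2.939351… → 2.94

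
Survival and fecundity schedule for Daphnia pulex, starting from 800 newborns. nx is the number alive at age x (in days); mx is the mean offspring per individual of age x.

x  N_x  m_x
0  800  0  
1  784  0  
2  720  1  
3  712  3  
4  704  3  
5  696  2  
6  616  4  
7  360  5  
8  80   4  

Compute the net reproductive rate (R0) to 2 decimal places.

13.68

lx = nx/n0 = nx/800: 1, 0.98, 0.9, 0.89, 0.88, 0.87, 0.77, 0.45, 0.1
lx·mx by age: 0, 0, 0.9, 2.67, 2.64, 1.74, 3.08, 2.25, 0.4
R0 = Σ lx·mx = 13.68 → 13.68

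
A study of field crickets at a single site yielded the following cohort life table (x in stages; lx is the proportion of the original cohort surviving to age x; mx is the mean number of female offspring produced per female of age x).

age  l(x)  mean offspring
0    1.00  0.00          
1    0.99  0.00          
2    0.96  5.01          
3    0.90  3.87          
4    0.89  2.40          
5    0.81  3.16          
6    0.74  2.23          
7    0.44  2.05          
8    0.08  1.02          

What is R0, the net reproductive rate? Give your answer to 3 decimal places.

lx·mx by age: 0, 0, 4.8096, 3.483, 2.136, 2.5596, 1.6502, 0.902, 0.0816
R0 = Σ lx·mx = 15.622 → 15.622

15.622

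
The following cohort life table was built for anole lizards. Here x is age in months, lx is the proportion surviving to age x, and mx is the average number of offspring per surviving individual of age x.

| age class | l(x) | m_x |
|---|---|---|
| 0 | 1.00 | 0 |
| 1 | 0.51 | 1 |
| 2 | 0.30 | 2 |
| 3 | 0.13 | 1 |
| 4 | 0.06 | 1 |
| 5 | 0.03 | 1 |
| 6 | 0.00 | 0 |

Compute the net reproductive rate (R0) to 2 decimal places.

1.33

lx·mx by age: 0, 0.51, 0.6, 0.13, 0.06, 0.03, 0
R0 = Σ lx·mx = 1.33 → 1.33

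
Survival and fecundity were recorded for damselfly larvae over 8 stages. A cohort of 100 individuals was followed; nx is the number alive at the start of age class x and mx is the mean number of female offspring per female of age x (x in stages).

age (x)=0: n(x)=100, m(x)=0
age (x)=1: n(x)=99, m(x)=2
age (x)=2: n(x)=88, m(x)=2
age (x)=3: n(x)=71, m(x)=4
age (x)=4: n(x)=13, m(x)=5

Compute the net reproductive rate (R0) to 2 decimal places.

7.23

lx = nx/n0 = nx/100: 1, 0.99, 0.88, 0.71, 0.13
lx·mx by age: 0, 1.98, 1.76, 2.84, 0.65
R0 = Σ lx·mx = 7.23 → 7.23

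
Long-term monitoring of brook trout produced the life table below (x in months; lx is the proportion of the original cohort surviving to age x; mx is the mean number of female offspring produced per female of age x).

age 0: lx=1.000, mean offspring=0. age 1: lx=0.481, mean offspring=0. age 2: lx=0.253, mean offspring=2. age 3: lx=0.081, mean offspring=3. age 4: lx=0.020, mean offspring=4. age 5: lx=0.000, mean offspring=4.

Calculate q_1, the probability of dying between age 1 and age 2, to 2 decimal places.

0.47

q_1 = (l_1 − l_2) / l_1 = (0.481 − 0.253) / 0.481
     = 0.228 / 0.481 = 0.474012… → 0.47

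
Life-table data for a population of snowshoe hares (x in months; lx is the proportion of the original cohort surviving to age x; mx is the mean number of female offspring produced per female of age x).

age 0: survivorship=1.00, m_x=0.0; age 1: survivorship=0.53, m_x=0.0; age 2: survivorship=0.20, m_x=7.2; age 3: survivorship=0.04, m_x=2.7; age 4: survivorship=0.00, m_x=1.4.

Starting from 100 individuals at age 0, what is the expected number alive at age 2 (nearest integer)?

Expected survivors = N0 · l_2 = 100 × 0.20 = 20 → 20

20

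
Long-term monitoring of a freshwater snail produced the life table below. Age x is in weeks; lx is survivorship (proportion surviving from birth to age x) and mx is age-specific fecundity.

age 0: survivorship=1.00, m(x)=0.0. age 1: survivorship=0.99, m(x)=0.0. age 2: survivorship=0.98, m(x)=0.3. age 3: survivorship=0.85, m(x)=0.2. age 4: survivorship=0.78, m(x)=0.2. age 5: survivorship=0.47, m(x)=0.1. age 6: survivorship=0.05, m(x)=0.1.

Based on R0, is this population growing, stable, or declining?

R0 = Σ lx·mx = 0 + 0 + 0.294 + 0.17 + 0.156 + 0.047 + 0.005 = 0.672
R0 < 1, so the population is declining.

declining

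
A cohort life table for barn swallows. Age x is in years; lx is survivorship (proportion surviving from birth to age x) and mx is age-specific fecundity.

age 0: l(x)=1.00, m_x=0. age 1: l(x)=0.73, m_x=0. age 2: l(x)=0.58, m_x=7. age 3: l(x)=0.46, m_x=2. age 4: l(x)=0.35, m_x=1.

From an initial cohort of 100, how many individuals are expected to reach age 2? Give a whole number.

Expected survivors = N0 · l_2 = 100 × 0.58 = 58 → 58

58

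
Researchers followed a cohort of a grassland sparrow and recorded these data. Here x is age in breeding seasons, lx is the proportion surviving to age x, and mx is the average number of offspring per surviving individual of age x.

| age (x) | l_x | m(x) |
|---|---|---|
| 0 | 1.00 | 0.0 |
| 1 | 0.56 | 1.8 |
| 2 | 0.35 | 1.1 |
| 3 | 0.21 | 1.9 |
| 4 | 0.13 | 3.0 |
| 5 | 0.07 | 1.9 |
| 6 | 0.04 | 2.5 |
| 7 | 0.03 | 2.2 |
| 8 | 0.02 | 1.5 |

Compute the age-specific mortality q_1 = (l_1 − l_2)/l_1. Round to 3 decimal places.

q_1 = (l_1 − l_2) / l_1 = (0.56 − 0.35) / 0.56
     = 0.21 / 0.56 = 0.375 → 0.375

0.375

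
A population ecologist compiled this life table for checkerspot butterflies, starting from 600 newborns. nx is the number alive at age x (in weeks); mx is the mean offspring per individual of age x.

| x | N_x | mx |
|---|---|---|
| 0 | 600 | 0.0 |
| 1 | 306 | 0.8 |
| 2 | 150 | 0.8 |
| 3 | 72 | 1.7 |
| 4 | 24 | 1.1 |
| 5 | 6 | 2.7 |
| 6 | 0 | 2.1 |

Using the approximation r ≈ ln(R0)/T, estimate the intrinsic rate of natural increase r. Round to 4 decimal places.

-0.0635

lx = nx/n0 = nx/600: 1, 0.51, 0.25, 0.12, 0.04, 0.01, 0
R0 = Σ lx·mx = 0 + 0.408 + 0.2 + 0.204 + 0.044 + 0.027 + 0 = 0.883
Σ x·lx·mx = 1.731; T = 1.731/0.883 = 1.96036…
r ≈ ln(R0)/T = ln(0.883)/1.96036… = -0.063473… → -0.0635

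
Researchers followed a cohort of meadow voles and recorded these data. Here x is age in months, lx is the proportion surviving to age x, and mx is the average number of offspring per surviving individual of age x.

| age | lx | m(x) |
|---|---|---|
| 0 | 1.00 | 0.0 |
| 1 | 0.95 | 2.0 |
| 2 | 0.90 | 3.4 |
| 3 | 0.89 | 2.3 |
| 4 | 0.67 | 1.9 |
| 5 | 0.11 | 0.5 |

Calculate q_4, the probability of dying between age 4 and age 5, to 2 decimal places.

0.84

q_4 = (l_4 − l_5) / l_4 = (0.67 − 0.11) / 0.67
     = 0.56 / 0.67 = 0.835821… → 0.84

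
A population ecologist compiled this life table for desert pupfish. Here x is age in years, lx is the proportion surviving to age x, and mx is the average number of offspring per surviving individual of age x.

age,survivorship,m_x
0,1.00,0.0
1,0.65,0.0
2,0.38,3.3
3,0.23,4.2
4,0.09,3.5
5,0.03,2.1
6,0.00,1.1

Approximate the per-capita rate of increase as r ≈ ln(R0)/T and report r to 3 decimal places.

0.355

R0 = Σ lx·mx = 0 + 0 + 1.254 + 0.966 + 0.315 + 0.063 + 0 = 2.598
Σ x·lx·mx = 6.981; T = 6.981/2.598 = 2.68707…
r ≈ ln(R0)/T = ln(2.598)/2.68707… = 0.35531… → 0.355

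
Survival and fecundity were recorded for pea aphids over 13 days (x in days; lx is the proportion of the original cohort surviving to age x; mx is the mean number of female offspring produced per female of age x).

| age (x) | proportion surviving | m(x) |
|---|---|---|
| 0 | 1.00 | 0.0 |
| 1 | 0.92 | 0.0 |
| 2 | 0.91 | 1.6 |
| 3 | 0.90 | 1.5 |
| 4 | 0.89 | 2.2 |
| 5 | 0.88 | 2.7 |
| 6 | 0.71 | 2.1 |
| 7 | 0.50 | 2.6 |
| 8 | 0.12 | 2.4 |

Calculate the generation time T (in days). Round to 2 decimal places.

4.60

lx·mx: 0, 0, 1.456, 1.35, 1.958, 2.376, 1.491, 1.3, 0.288 → R0 = 10.219
x·lx·mx: 0, 0, 2.912, 4.05, 7.832, 11.88, 8.946, 9.1, 2.304 → Σ = 47.024
T = 47.024 / 10.219 = 4.601624… → 4.60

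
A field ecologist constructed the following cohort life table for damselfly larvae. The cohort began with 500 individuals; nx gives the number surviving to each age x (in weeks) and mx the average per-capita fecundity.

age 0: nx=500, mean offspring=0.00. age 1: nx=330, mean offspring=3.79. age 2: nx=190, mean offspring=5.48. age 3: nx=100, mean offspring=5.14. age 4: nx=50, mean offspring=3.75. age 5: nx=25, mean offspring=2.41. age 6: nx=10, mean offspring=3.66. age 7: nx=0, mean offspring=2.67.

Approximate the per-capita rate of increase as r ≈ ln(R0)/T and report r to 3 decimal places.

0.916

lx = nx/n0 = nx/500: 1, 0.66, 0.38, 0.2, 0.1, 0.05, 0.02, 0
R0 = Σ lx·mx = 0 + 2.5014 + 2.0824 + 1.028 + 0.375 + 0.1205 + 0.0732 + 0 = 6.1805
Σ x·lx·mx = 12.2919; T = 12.2919/6.1805 = 1.98882…
r ≈ ln(R0)/T = ln(6.1805)/1.98882… = 0.91582… → 0.916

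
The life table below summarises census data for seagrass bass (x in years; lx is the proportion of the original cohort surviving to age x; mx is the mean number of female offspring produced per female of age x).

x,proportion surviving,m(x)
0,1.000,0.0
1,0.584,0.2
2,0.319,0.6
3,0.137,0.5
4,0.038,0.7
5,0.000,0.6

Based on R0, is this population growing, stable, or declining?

R0 = Σ lx·mx = 0 + 0.1168 + 0.1914 + 0.0685 + 0.0266 + 0 = 0.4033
R0 < 1, so the population is declining.

declining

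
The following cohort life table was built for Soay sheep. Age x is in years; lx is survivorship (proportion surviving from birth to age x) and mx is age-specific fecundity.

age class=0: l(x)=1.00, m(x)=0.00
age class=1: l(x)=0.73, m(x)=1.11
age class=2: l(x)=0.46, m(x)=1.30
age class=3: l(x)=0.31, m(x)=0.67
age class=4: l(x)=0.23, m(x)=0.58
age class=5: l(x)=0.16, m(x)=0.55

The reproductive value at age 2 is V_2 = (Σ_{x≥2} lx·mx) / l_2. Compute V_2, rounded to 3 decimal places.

2.233

lx·mx for x ≥ 2: 0.598, 0.2077, 0.1334, 0.088 → sum = 1.0271
V_2 = 1.0271 / l_2 = 1.0271 / 0.46 = 2.232826… → 2.233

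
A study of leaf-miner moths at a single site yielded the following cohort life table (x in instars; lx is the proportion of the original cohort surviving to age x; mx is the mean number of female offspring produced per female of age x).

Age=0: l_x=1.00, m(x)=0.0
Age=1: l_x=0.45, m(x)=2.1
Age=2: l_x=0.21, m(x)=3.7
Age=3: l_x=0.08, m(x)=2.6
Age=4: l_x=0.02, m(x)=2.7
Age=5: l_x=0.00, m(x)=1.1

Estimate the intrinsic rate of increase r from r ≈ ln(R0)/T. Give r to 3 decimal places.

R0 = Σ lx·mx = 0 + 0.945 + 0.777 + 0.208 + 0.054 + 0 = 1.984
Σ x·lx·mx = 3.339; T = 3.339/1.984 = 1.68296…
r ≈ ln(R0)/T = ln(1.984)/1.68296… = 0.40709… → 0.407

0.407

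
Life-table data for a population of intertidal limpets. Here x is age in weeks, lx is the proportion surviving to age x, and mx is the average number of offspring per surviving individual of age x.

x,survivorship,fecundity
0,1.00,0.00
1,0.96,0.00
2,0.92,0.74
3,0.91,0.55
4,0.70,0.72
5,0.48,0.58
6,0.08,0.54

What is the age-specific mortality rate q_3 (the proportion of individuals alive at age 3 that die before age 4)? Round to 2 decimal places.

q_3 = (l_3 − l_4) / l_3 = (0.91 − 0.7) / 0.91
     = 0.21 / 0.91 = 0.230769… → 0.23

0.23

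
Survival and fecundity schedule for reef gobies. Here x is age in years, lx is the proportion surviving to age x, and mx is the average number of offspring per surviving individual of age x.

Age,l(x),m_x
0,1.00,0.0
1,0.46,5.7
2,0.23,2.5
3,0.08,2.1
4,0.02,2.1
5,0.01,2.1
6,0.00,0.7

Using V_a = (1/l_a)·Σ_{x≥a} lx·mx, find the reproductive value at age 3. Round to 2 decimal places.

lx·mx for x ≥ 3: 0.168, 0.042, 0.021, 0 → sum = 0.231
V_3 = 0.231 / l_3 = 0.231 / 0.08 = 2.8875 → 2.89

2.89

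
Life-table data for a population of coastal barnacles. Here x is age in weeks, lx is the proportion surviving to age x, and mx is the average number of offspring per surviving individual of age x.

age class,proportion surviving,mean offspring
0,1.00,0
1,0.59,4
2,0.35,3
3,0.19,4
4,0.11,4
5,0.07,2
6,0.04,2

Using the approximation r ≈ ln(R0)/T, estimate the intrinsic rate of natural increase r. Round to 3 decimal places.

0.786

R0 = Σ lx·mx = 0 + 2.36 + 1.05 + 0.76 + 0.44 + 0.14 + 0.08 = 4.83
Σ x·lx·mx = 9.68; T = 9.68/4.83 = 2.00414…
r ≈ ln(R0)/T = ln(4.83)/2.00414… = 0.7858… → 0.786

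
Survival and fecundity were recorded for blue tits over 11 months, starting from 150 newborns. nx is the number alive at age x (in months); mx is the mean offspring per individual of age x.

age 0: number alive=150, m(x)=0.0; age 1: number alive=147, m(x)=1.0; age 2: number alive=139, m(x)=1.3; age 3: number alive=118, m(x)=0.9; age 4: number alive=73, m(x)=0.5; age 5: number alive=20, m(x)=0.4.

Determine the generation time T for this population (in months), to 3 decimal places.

2.117

lx = nx/n0 = nx/150: 1, 0.98, 0.92667…, 0.78667…, 0.48667…, 0.13333…
lx·mx: 0, 0.98, 1.204667…, 0.708…, 0.243333…, 0.053333… → R0 = 3.189333…
x·lx·mx: 0, 0.98, 2.409333…, 2.124…, 0.973333…, 0.266667… → Σ = 6.753333…
T = 6.753333… / 3.189333… = 2.117475… → 2.117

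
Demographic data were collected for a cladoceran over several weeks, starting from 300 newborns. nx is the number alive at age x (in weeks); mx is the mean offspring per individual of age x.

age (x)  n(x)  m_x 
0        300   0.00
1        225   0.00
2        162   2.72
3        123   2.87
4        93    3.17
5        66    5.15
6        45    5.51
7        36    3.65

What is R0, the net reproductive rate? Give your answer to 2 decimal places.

6.03

lx = nx/n0 = nx/300: 1, 0.75, 0.54, 0.41, 0.31, 0.22, 0.15, 0.12
lx·mx by age: 0, 0, 1.4688, 1.1767, 0.9827, 1.133, 0.8265, 0.438
R0 = Σ lx·mx = 6.0257 → 6.03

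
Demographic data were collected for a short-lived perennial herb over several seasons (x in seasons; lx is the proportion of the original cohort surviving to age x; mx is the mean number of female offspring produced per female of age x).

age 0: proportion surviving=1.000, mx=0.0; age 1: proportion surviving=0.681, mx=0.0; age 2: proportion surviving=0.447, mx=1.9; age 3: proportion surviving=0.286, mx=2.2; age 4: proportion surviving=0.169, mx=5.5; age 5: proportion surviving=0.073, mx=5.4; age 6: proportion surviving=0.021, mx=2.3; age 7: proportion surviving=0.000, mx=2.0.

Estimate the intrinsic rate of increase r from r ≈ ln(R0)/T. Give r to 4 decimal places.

0.3122

R0 = Σ lx·mx = 0 + 0 + 0.8493 + 0.6292 + 0.9295 + 0.3942 + 0.0483 + 0 = 2.8505
Σ x·lx·mx = 9.565; T = 9.565/2.8505 = 3.35555…
r ≈ ln(R0)/T = ln(2.8505)/3.35555… = 0.312168… → 0.3122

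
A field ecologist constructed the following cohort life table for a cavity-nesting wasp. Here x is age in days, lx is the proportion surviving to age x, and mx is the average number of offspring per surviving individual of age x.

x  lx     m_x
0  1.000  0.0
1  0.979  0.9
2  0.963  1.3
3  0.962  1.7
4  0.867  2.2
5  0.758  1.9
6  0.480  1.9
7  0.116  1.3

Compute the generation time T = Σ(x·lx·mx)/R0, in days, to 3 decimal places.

3.625

lx·mx: 0, 0.8811, 1.2519, 1.6354, 1.9074, 1.4402, 0.912, 0.1508 → R0 = 8.1788
x·lx·mx: 0, 0.8811, 2.5038, 4.9062, 7.6296, 7.201, 5.472, 1.0556 → Σ = 29.6493
T = 29.6493 / 8.1788 = 3.625141… → 3.625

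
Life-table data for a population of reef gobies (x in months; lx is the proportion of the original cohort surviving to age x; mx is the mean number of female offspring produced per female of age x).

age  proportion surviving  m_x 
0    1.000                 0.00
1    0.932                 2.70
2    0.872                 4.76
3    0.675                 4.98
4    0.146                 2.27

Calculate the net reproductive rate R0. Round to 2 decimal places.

lx·mx by age: 0, 2.5164, 4.15072, 3.3615, 0.33142
R0 = Σ lx·mx = 10.36004 → 10.36

10.36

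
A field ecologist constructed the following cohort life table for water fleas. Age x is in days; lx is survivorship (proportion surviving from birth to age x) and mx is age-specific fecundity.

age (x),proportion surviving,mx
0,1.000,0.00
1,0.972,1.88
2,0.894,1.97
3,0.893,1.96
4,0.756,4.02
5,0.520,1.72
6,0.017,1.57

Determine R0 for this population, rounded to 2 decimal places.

lx·mx by age: 0, 1.82736, 1.76118, 1.75028, 3.03912, 0.8944, 0.02669
R0 = Σ lx·mx = 9.29903 → 9.30

9.30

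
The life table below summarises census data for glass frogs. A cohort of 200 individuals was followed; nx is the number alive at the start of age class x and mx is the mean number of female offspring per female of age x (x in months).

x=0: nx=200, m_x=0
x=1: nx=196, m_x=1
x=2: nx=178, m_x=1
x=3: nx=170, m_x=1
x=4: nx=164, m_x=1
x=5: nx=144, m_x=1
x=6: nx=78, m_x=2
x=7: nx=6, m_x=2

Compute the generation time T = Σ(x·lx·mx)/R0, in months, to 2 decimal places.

lx = nx/n0 = nx/200: 1, 0.98, 0.89, 0.85, 0.82, 0.72, 0.39, 0.03
lx·mx: 0, 0.98, 0.89, 0.85, 0.82, 0.72, 0.78, 0.06 → R0 = 5.1
x·lx·mx: 0, 0.98, 1.78, 2.55, 3.28, 3.6, 4.68, 0.42 → Σ = 17.29
T = 17.29 / 5.1 = 3.390196… → 3.39

3.39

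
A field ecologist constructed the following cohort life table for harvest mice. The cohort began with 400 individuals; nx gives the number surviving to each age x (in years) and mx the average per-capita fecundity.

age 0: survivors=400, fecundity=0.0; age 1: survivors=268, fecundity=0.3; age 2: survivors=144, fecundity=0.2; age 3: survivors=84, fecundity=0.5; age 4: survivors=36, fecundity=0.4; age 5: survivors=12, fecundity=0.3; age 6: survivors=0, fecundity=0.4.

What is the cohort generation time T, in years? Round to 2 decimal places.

lx = nx/n0 = nx/400: 1, 0.67, 0.36, 0.21, 0.09, 0.03, 0
lx·mx: 0, 0.201, 0.072, 0.105, 0.036, 0.009, 0 → R0 = 0.423
x·lx·mx: 0, 0.201, 0.144, 0.315, 0.144, 0.045, 0 → Σ = 0.849
T = 0.849 / 0.423 = 2.007092… → 2.01

2.01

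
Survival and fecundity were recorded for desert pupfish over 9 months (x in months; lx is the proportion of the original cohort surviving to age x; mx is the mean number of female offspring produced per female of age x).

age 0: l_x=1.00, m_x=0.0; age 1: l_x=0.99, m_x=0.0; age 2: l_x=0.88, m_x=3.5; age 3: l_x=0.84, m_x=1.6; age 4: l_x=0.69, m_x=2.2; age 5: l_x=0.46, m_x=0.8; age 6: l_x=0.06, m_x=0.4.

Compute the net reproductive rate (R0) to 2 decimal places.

lx·mx by age: 0, 0, 3.08, 1.344, 1.518, 0.368, 0.024
R0 = Σ lx·mx = 6.334 → 6.33

6.33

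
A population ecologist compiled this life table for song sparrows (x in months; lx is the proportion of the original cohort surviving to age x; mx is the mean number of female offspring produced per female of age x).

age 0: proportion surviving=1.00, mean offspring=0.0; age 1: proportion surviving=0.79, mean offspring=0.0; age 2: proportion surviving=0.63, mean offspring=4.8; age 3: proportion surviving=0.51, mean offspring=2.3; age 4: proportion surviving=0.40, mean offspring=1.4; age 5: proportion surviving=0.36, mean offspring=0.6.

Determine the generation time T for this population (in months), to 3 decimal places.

2.591

lx·mx: 0, 0, 3.024, 1.173, 0.56, 0.216 → R0 = 4.973
x·lx·mx: 0, 0, 6.048, 3.519, 2.24, 1.08 → Σ = 12.887
T = 12.887 / 4.973 = 2.591394… → 2.591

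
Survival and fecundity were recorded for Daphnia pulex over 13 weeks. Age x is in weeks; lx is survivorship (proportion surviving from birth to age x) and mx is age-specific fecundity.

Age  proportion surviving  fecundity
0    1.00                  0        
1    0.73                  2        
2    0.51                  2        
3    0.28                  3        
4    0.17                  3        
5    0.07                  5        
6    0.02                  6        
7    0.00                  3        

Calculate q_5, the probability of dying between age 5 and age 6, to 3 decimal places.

0.714

q_5 = (l_5 − l_6) / l_5 = (0.07 − 0.02) / 0.07
     = 0.05 / 0.07 = 0.714286… → 0.714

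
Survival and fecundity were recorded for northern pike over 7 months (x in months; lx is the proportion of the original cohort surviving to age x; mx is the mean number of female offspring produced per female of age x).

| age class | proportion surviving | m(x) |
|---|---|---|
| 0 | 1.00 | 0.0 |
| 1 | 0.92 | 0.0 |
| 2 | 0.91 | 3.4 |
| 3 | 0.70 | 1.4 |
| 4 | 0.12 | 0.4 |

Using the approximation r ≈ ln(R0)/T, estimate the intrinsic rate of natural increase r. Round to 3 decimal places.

R0 = Σ lx·mx = 0 + 0 + 3.094 + 0.98 + 0.048 = 4.122
Σ x·lx·mx = 9.32; T = 9.32/4.122 = 2.26104…
r ≈ ln(R0)/T = ln(4.122)/2.26104… = 0.62641… → 0.626

0.626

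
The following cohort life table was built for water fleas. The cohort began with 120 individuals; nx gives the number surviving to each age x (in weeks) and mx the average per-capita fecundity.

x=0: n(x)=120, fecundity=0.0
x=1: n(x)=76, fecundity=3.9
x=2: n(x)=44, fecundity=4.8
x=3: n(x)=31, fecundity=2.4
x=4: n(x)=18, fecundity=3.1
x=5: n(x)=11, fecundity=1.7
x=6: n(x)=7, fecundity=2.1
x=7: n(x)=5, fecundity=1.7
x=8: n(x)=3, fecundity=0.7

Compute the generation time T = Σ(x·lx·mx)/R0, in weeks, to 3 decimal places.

2.087

lx = nx/n0 = nx/120: 1, 0.63333…, 0.36667…, 0.25833…, 0.15, 0.09167…, 0.05833…, 0.04167…, 0.025
lx·mx: 0, 2.47…, 1.76…, 0.62…, 0.465, 0.155833…, 0.1225…, 0.070833…, 0.0175 → R0 = 5.681667…
x·lx·mx: 0, 2.47…, 3.52…, 1.86…, 1.86, 0.779167…, 0.735…, 0.495833…, 0.14 → Σ = 11.86…
T = 11.86… / 5.681667… = 2.087416… → 2.087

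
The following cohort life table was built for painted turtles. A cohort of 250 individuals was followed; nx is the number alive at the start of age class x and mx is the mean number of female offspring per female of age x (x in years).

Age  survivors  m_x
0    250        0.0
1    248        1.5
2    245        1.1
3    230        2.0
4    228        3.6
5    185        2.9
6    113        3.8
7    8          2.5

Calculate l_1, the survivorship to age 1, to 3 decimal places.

l_1 = n_1/n_0 = 248/250 = 0.992 → 0.992

0.992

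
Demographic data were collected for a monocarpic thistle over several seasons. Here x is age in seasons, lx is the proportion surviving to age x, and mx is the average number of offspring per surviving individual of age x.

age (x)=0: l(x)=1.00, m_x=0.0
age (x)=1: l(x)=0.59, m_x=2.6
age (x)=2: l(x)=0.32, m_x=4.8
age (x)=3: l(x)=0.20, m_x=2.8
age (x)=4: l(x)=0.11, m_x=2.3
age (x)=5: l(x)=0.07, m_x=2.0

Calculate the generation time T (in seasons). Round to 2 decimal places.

1.99

lx·mx: 0, 1.534, 1.536, 0.56, 0.253, 0.14 → R0 = 4.023
x·lx·mx: 0, 1.534, 3.072, 1.68, 1.012, 0.7 → Σ = 7.998
T = 7.998 / 4.023 = 1.988069… → 1.99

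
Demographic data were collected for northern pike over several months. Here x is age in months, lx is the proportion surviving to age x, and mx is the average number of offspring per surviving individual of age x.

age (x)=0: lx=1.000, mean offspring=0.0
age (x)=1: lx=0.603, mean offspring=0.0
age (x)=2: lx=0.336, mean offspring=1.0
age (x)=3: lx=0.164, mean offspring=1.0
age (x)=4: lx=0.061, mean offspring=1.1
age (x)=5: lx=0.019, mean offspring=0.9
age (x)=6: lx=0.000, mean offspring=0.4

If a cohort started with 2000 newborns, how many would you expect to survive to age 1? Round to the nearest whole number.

Expected survivors = N0 · l_1 = 2000 × 0.603 = 1206 → 1206

1206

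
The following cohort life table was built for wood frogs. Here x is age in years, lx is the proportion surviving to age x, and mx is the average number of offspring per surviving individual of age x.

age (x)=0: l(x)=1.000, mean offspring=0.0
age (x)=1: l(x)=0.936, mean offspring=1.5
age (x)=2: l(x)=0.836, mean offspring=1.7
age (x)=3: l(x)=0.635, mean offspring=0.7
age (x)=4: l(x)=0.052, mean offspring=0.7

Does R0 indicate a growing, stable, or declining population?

growing

R0 = Σ lx·mx = 0 + 1.404 + 1.4212 + 0.4445 + 0.0364 = 3.3061
R0 > 1, so the population is growing.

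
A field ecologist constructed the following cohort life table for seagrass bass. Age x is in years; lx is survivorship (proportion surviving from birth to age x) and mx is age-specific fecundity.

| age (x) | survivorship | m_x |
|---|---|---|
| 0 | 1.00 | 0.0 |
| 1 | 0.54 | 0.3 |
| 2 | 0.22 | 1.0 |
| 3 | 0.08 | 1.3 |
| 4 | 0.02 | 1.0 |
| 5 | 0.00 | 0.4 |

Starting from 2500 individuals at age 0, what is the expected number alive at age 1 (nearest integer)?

Expected survivors = N0 · l_1 = 2500 × 0.54 = 1350 → 1350

1350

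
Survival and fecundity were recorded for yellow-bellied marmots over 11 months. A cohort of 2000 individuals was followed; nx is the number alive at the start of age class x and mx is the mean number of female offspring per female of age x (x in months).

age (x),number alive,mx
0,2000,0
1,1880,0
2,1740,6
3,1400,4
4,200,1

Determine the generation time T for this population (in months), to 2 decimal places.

lx = nx/n0 = nx/2000: 1, 0.94, 0.87, 0.7, 0.1
lx·mx: 0, 0, 5.22, 2.8, 0.1 → R0 = 8.12
x·lx·mx: 0, 0, 10.44, 8.4, 0.4 → Σ = 19.24
T = 19.24 / 8.12 = 2.369458… → 2.37

2.37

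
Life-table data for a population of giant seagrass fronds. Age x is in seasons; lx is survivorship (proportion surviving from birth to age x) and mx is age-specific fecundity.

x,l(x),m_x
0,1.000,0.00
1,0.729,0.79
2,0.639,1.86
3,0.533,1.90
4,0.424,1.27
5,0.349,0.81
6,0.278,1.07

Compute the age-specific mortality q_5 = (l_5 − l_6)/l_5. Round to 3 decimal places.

0.203

q_5 = (l_5 − l_6) / l_5 = (0.349 − 0.278) / 0.349
     = 0.071 / 0.349 = 0.203438… → 0.203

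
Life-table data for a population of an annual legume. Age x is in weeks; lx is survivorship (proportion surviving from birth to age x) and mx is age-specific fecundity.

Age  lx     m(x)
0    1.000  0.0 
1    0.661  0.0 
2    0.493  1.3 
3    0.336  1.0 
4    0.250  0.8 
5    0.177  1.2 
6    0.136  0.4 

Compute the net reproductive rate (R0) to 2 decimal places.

1.44

lx·mx by age: 0, 0, 0.6409, 0.336, 0.2, 0.2124, 0.0544
R0 = Σ lx·mx = 1.4437 → 1.44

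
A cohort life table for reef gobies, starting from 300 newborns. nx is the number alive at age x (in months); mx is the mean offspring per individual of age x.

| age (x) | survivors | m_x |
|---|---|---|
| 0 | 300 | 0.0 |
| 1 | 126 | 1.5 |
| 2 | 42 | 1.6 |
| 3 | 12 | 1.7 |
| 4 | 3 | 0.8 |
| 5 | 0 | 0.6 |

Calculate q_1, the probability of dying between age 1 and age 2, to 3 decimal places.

lx = nx/n0 = nx/300: 1, 0.42, 0.14, 0.04, 0.01, 0
q_1 = (l_1 − l_2) / l_1 = (0.42 − 0.14) / 0.42
     = 0.28 / 0.42 = 0.666667… → 0.667

0.667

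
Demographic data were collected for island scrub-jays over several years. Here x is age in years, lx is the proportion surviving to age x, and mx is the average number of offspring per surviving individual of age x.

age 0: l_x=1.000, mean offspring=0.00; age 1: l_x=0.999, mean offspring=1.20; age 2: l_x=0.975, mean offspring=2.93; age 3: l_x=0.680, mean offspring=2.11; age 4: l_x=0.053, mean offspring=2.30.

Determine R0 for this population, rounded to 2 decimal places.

lx·mx by age: 0, 1.1988, 2.85675, 1.4348, 0.1219
R0 = Σ lx·mx = 5.61225 → 5.61

5.61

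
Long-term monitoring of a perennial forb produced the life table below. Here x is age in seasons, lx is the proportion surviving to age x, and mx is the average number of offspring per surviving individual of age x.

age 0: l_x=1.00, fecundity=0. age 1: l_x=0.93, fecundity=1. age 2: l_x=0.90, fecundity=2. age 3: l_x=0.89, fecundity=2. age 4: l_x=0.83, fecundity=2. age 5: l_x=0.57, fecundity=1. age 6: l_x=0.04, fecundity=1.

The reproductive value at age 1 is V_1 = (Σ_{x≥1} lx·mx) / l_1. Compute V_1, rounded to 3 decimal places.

7.290

lx·mx for x ≥ 1: 0.93, 1.8, 1.78, 1.66, 0.57, 0.04 → sum = 6.78
V_1 = 6.78 / l_1 = 6.78 / 0.93 = 7.290323… → 7.290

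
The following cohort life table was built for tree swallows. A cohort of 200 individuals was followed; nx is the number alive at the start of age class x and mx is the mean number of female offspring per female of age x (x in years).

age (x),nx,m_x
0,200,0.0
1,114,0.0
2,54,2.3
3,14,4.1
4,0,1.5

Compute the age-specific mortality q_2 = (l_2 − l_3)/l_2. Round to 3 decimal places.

lx = nx/n0 = nx/200: 1, 0.57, 0.27, 0.07, 0
q_2 = (l_2 − l_3) / l_2 = (0.27 − 0.07) / 0.27
     = 0.2 / 0.27 = 0.740741… → 0.741

0.741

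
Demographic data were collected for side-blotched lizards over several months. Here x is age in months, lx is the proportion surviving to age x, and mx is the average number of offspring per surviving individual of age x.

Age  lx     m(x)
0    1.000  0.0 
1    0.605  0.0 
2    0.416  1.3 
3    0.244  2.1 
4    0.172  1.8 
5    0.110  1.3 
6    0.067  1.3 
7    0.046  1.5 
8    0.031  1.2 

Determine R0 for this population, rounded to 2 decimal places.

lx·mx by age: 0, 0, 0.5408, 0.5124, 0.3096, 0.143, 0.0871, 0.069, 0.0372
R0 = Σ lx·mx = 1.6991 → 1.70

1.70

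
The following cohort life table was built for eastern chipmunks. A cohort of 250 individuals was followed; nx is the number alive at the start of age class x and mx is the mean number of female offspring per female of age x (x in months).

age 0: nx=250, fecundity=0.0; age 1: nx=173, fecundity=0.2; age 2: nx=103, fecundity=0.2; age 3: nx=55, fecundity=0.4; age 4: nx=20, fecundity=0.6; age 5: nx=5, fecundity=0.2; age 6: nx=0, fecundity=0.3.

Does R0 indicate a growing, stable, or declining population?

declining

lx = nx/n0 = nx/250: 1, 0.692, 0.412, 0.22, 0.08, 0.02, 0
R0 = Σ lx·mx = 0 + 0.1384 + 0.0824 + 0.088 + 0.048 + 0.004 + 0 = 0.3608
R0 < 1, so the population is declining.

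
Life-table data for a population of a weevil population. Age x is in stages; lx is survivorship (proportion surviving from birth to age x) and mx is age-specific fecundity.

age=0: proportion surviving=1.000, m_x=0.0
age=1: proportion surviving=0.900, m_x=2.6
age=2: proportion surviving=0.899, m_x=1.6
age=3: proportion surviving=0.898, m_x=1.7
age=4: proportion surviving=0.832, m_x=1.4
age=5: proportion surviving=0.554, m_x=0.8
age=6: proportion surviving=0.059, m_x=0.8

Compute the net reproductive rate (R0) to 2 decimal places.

6.96

lx·mx by age: 0, 2.34, 1.4384, 1.5266, 1.1648, 0.4432, 0.0472
R0 = Σ lx·mx = 6.9602 → 6.96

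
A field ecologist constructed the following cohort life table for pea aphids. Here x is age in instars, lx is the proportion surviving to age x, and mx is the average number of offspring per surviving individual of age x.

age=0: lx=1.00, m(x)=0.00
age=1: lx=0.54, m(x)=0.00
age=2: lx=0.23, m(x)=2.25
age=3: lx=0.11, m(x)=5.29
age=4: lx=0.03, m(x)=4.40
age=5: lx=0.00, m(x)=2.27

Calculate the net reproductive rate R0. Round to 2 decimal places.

lx·mx by age: 0, 0, 0.5175, 0.5819, 0.132, 0
R0 = Σ lx·mx = 1.2314 → 1.23

1.23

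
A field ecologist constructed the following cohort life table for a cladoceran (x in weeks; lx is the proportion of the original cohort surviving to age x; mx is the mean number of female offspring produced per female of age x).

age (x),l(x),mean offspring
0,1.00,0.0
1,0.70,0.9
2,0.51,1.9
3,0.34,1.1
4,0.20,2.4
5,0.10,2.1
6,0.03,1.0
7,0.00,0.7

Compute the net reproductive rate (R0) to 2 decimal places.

lx·mx by age: 0, 0.63, 0.969, 0.374, 0.48, 0.21, 0.03, 0
R0 = Σ lx·mx = 2.693 → 2.69

2.69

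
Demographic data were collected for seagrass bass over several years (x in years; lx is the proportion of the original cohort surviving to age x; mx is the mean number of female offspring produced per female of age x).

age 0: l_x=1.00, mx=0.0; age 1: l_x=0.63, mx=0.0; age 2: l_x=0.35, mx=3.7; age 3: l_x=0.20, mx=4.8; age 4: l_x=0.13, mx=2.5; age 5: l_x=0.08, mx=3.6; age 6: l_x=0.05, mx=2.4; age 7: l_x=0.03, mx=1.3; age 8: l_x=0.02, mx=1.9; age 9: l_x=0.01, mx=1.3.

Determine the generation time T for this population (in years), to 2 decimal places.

3.13

lx·mx: 0, 0, 1.295, 0.96, 0.325, 0.288, 0.12, 0.039, 0.038, 0.013 → R0 = 3.078
x·lx·mx: 0, 0, 2.59, 2.88, 1.3, 1.44, 0.72, 0.273, 0.304, 0.117 → Σ = 9.624
T = 9.624 / 3.078 = 3.126706… → 3.13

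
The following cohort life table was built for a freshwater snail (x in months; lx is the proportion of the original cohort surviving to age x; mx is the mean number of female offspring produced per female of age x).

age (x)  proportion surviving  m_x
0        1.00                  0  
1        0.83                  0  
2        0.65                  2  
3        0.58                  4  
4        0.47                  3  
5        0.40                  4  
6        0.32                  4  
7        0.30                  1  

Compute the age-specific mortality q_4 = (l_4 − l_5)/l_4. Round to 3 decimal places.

q_4 = (l_4 − l_5) / l_4 = (0.47 − 0.4) / 0.47
     = 0.07 / 0.47 = 0.148936… → 0.149

0.149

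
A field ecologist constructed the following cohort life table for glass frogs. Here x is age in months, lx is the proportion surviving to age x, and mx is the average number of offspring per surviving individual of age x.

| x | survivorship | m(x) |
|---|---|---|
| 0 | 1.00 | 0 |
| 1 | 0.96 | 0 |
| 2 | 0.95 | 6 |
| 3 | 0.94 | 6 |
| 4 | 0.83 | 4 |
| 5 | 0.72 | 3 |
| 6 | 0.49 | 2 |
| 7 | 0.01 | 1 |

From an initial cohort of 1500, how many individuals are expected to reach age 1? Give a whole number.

Expected survivors = N0 · l_1 = 1500 × 0.96 = 1440 → 1440

1440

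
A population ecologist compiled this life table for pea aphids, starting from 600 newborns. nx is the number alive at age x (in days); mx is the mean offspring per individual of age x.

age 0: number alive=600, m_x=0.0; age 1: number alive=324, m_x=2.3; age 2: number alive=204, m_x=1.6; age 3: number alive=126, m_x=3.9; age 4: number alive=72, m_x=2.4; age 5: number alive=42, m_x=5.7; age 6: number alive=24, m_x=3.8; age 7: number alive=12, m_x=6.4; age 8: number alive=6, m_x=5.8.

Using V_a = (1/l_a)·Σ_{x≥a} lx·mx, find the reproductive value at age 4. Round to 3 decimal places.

lx = nx/n0 = nx/600: 1, 0.54, 0.34, 0.21, 0.12, 0.07, 0.04, 0.02, 0.01
lx·mx for x ≥ 4: 0.288, 0.399, 0.152, 0.128, 0.058 → sum = 1.025
V_4 = 1.025 / l_4 = 1.025 / 0.12 = 8.541667… → 8.542

8.542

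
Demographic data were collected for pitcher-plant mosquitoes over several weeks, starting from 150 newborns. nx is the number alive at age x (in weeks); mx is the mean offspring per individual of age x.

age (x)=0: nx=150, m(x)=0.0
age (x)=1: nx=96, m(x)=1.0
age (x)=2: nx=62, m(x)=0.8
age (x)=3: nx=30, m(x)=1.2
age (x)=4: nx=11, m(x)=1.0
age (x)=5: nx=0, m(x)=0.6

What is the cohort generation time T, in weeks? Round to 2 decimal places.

1.80

lx = nx/n0 = nx/150: 1, 0.64, 0.41333…, 0.2, 0.07333…, 0
lx·mx: 0, 0.64, 0.330667…, 0.24, 0.073333…, 0 → R0 = 1.284…
x·lx·mx: 0, 0.64, 0.661333…, 0.72, 0.293333…, 0 → Σ = 2.314667…
T = 2.314667… / 1.284… = 1.8027… → 1.80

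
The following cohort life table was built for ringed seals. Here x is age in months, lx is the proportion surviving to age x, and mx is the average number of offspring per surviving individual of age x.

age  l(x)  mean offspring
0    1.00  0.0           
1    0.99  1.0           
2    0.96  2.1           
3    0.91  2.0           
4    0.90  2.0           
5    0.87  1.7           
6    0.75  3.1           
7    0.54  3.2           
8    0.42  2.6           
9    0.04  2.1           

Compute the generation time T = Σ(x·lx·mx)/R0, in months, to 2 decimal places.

lx·mx: 0, 0.99, 2.016, 1.82, 1.8, 1.479, 2.325, 1.728, 1.092, 0.084 → R0 = 13.334
x·lx·mx: 0, 0.99, 4.032, 5.46, 7.2, 7.395, 13.95, 12.096, 8.736, 0.756 → Σ = 60.615
T = 60.615 / 13.334 = 4.545898… → 4.55

4.55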